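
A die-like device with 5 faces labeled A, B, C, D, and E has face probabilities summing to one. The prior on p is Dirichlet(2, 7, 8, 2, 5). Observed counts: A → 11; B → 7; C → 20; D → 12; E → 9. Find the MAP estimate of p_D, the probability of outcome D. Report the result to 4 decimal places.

The posterior is Dirichlet(αᵢ + nᵢ) = Dirichlet(13, 14, 28, 14, 14).
For a Dirichlet(a₁,…,a_K) with all aᵢ > 1, the mode has j-th component (aⱼ − 1)/(Σaᵢ − K).
Here Σaᵢ = 83 and K = 5, so p_D = (14 − 1)/(83 − 5) = 13/78 ≈ 0.1667.

MAP estimate of p_D = 0.1667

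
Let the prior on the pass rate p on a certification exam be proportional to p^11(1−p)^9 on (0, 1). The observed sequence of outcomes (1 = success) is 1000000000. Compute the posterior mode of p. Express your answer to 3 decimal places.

p̂_MAP = 0.400

The prior density ∝ p^11(1−p)^9 is the kernel of Beta(12, 10).
Data: 1 success in 10 trials (from the sequence). The binomial likelihood contributes p(1−p)^9, so the posterior is Beta(12+1, 10+9) = Beta(13, 19).
For Beta(a, b) with a, b > 1 the mode is (a−1)/(a+b−2) = 12/30 ≈ 0.400.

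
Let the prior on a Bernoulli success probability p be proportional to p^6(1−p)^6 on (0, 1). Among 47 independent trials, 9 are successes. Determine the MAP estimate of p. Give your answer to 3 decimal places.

The prior density ∝ p^6(1−p)^6 is the kernel of Beta(7, 7).
Data: 9 successes in 47 trials. The binomial likelihood contributes p^9(1−p)^38, so the posterior is Beta(7+9, 7+38) = Beta(16, 45).
For Beta(a, b) with a, b > 1 the mode is (a−1)/(a+b−2) = 15/59 ≈ 0.254.

p̂_MAP = 0.254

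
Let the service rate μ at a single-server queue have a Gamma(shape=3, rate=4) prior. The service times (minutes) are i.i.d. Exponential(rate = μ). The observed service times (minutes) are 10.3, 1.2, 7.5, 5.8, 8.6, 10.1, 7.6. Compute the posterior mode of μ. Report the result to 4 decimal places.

μ̂_MAP = 0.1633

The Exponential(rate=μ) likelihood is ∝ μ^n e^(−μΣtᵢ). Here n = 7 and Σtᵢ = 10.3 + 1.2 + 7.5 + 5.8 + 8.6 + 10.1 + 7.6 = 51.1.
Posterior ∝ μ^2e^(−4μ) · μ^7e^(−51.1μ) = μ^9e^(−55.1μ), i.e. Gamma(10, 55.1).
Mode = (a−1)/b = 9/55.1 ≈ 0.1633.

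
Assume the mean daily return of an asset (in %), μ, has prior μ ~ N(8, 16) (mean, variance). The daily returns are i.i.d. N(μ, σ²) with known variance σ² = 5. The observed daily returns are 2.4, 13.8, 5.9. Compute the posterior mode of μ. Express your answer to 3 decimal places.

μ̂_MAP = 7.426

n = 3; x̄ = (2.4 + 13.8 + 5.9)/3 = 22.1/3 = 221/30 ≈ 7.3667.
For a Normal prior and Normal likelihood with known variance, the posterior is Normal; its mode equals its mean, the precision-weighted average.
Prior precision 1/σ₀² = 1/16 = 0.0625; data precision n/σ² = 3/5 = 0.6.
μ̂ = (0.0625·8 + 0.6·(221/30)) / (0.0625 + 0.6) = 4.92/0.6625 = 1968/265 ≈ 7.426.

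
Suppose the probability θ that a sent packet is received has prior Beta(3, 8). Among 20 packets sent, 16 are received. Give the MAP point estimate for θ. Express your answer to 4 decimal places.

Prior: Beta(3, 8).
Data: 16 successes in 20 trials. The binomial likelihood contributes θ^16(1−θ)^4, so the posterior is Beta(3+16, 8+4) = Beta(19, 12).
For Beta(a, b) with a, b > 1 the mode is (a−1)/(a+b−2) = 18/29 ≈ 0.6207.

θ̂_MAP = 0.6207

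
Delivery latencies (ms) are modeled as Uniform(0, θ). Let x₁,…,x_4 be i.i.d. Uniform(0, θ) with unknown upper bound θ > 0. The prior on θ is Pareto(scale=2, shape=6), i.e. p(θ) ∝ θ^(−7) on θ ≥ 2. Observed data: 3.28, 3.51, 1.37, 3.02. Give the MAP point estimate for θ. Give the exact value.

The Uniform(0, θ) likelihood is θ^(−n) for θ ≥ max(xᵢ), zero otherwise. Here max(xᵢ) = 3.51.
Posterior ∝ θ^(−7) · θ^(−4) = θ^(−11) on θ ≥ max(2, 3.51) = 3.51.
This density is strictly decreasing in θ, so the posterior mode lies at the lower boundary of the support.

θ̂_MAP = 3.51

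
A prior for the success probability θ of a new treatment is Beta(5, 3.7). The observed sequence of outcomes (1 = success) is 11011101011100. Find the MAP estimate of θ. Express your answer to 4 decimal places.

Prior: Beta(5, 3.7).
Data: 9 successes in 14 trials (from the sequence). The binomial likelihood contributes θ^9(1−θ)^5, so the posterior is Beta(5+9, 3.7+5) = Beta(14, 8.7).
For Beta(a, b) with a, b > 1 the mode is (a−1)/(a+b−2) = 13/20.7 ≈ 0.6280.

θ̂_MAP = 0.6280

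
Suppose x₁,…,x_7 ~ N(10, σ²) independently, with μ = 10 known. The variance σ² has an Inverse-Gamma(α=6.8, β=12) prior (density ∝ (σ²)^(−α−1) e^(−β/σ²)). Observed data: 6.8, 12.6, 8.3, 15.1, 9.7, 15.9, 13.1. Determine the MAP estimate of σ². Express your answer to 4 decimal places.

σ̂²_MAP = 5.0624

Sum of squared deviations about the known mean: SS = (6.8−10)² + (12.6−10)² + (8.3−10)² + (15.1−10)² + (9.7−10)² + (15.9−10)² + (13.1−10)² = 90.41.
The Normal likelihood contributes (σ²)^(−n/2) exp(−SS/(2σ²)), so the posterior is Inverse-Gamma(α + n/2, β + SS/2) = Inverse-Gamma(10.3, 57.205).
The mode of Inverse-Gamma(a, b) is b/(a+1) = 57.205/11.3 ≈ 5.0624.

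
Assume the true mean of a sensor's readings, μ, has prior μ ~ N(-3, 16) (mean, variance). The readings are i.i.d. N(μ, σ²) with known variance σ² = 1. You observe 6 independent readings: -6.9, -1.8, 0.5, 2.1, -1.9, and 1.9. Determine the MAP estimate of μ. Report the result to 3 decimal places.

n = 6; x̄ = ((-6.9) + (-1.8) + 0.5 + 2.1 + (-1.9) + 1.9)/6 = -6.1/6 = -61/60 ≈ -1.0167.
For a Normal prior and Normal likelihood with known variance, the posterior is Normal; its mode equals its mean, the precision-weighted average.
Prior precision 1/σ₀² = 1/16 = 0.0625; data precision n/σ² = 6/1 = 6.
μ̂ = (0.0625·(-3) + 6·(-61/60)) / (0.0625 + 6) = (-6.2875)/6.0625 = -503/485 ≈ -1.037.

μ̂_MAP = -1.037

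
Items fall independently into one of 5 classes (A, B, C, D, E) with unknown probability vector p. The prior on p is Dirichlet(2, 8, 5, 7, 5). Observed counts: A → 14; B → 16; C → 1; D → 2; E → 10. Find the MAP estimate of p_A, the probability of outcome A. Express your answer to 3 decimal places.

The posterior is Dirichlet(αᵢ + nᵢ) = Dirichlet(16, 24, 6, 9, 15).
For a Dirichlet(a₁,…,a_K) with all aᵢ > 1, the mode has j-th component (aⱼ − 1)/(Σaᵢ − K).
Here Σaᵢ = 70 and K = 5, so p_A = (16 − 1)/(70 − 5) = 15/65 ≈ 0.231.

MAP estimate of p_A = 0.231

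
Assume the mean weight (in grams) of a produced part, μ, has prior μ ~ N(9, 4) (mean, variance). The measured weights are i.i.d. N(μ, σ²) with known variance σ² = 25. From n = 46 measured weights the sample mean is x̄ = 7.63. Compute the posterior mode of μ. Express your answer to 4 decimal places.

n = 46, x̄ = 7.63.
For a Normal prior and Normal likelihood with known variance, the posterior is Normal; its mode equals its mean, the precision-weighted average.
Prior precision 1/σ₀² = 1/4 = 0.25; data precision n/σ² = 46/25 = 1.84.
μ̂ = (0.25·9 + 1.84·7.63) / (0.25 + 1.84) = 16.2892/2.09 = 40723/5225 ≈ 7.7939.

μ̂_MAP = 7.7939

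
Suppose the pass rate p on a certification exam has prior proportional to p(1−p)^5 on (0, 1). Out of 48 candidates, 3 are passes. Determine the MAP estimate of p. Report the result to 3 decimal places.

p̂_MAP = 0.074

The prior density ∝ p(1−p)^5 is the kernel of Beta(2, 6).
Data: 3 successes in 48 trials. The binomial likelihood contributes p^3(1−p)^45, so the posterior is Beta(2+3, 6+45) = Beta(5, 51).
For Beta(a, b) with a, b > 1 the mode is (a−1)/(a+b−2) = 4/54 ≈ 0.074.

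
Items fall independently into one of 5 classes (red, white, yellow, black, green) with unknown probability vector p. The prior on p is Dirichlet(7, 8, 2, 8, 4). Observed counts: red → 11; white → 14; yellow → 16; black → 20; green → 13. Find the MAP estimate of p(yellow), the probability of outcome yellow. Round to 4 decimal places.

The posterior is Dirichlet(αᵢ + nᵢ) = Dirichlet(18, 22, 18, 28, 17).
For a Dirichlet(a₁,…,a_K) with all aᵢ > 1, the mode has j-th component (aⱼ − 1)/(Σaᵢ − K).
Here Σaᵢ = 103 and K = 5, so p(yellow) = (18 − 1)/(103 − 5) = 17/98 ≈ 0.1735.

MAP estimate of p(yellow) = 0.1735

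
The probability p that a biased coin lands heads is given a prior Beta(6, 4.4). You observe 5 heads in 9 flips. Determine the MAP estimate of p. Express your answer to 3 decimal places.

p̂_MAP = 0.575

Prior: Beta(6, 4.4).
Data: 5 successes in 9 trials. The binomial likelihood contributes p^5(1−p)^4, so the posterior is Beta(6+5, 4.4+4) = Beta(11, 8.4).
For Beta(a, b) with a, b > 1 the mode is (a−1)/(a+b−2) = 10/17.4 ≈ 0.575.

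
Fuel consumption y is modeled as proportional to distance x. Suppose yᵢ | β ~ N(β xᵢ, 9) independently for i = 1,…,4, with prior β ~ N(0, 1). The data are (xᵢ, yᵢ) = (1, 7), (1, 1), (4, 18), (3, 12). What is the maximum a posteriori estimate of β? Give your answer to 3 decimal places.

log p(β | y) = −Σ(yᵢ − βxᵢ)²/(2·9) − β²/(2·1) + const.
Setting the derivative to zero: Σxᵢ(yᵢ − βxᵢ)/9 − β/1 = 0, so β = Σxᵢyᵢ / (Σxᵢ² + σ²/τ²).
Σxᵢyᵢ = 1·7 + 1·1 + 4·18 + 3·12 = 116; Σxᵢ² = 27; σ²/τ² = 9.
β̂_MAP = 116 / (27 + 9) = 116/36 ≈ 3.222.

β̂_MAP = 3.222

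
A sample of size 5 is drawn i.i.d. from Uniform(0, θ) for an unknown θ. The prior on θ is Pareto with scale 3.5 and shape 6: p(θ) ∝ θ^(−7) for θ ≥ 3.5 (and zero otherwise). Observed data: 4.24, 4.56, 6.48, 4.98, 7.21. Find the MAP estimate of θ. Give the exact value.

The Uniform(0, θ) likelihood is θ^(−n) for θ ≥ max(xᵢ), zero otherwise. Here max(xᵢ) = 7.21.
Posterior ∝ θ^(−7) · θ^(−5) = θ^(−12) on θ ≥ max(3.5, 7.21) = 7.21.
This density is strictly decreasing in θ, so the posterior mode lies at the lower boundary of the support.

θ̂_MAP = 7.21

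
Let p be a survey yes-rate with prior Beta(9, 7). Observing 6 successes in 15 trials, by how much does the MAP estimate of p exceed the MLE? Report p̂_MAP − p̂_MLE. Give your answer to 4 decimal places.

Posterior is Beta(15, 16); MAP = (15−1)/(31−2) = 14/29 ≈ 0.48276.
MLE ignores the prior: p̂_MLE = k/n = 6/15 ≈ 0.40000.
Difference = 14/29 − 6/15 = 12/145 ≈ 0.0828.

MAP − MLE = 0.0828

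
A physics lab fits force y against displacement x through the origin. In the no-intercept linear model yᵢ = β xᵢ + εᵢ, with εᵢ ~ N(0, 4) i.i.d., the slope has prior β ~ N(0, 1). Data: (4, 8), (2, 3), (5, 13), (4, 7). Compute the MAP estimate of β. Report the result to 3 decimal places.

log p(β | y) = −Σ(yᵢ − βxᵢ)²/(2·4) − β²/(2·1) + const.
Setting the derivative to zero: Σxᵢ(yᵢ − βxᵢ)/4 − β/1 = 0, so β = Σxᵢyᵢ / (Σxᵢ² + σ²/τ²).
Σxᵢyᵢ = 4·8 + 2·3 + 5·13 + 4·7 = 131; Σxᵢ² = 61; σ²/τ² = 4.
β̂_MAP = 131 / (61 + 4) = 131/65 ≈ 2.015.

β̂_MAP = 2.015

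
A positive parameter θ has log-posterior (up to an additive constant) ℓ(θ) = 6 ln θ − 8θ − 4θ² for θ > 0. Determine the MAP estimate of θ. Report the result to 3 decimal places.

θ̂_MAP = 0.500

ℓ'(θ) = 6/θ − 8 − 8θ. Setting this to zero and multiplying by θ: 8θ² + 8θ − 6 = 0.
θ = (−8 + √(8² + 4·8·6)) / (2·8) = (−8 + √256) / 16 = (−8 + 16)/16 = 1/2.
ℓ''(θ) = −6/θ² − 8 < 0, confirming a maximum.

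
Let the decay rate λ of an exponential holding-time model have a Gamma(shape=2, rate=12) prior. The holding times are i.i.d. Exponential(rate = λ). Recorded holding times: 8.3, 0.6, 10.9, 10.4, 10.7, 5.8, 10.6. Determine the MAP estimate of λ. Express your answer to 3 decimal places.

The Exponential(rate=λ) likelihood is ∝ λ^n e^(−λΣtᵢ). Here n = 7 and Σtᵢ = 8.3 + 0.6 + 10.9 + 10.4 + 10.7 + 5.8 + 10.6 = 57.3.
Posterior ∝ λe^(−12λ) · λ^7e^(−57.3λ) = λ^8e^(−69.3λ), i.e. Gamma(9, 69.3).
Mode = (a−1)/b = 8/69.3 ≈ 0.115.

λ̂_MAP = 0.115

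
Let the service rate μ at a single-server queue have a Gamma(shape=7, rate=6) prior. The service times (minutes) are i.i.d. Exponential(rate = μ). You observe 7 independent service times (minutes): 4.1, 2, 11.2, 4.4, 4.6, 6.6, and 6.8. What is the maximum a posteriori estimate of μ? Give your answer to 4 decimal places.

μ̂_MAP = 0.2845

The Exponential(rate=μ) likelihood is ∝ μ^n e^(−μΣtᵢ). Here n = 7 and Σtᵢ = 4.1 + 2 + 11.2 + 4.4 + 4.6 + 6.6 + 6.8 = 39.7.
Posterior ∝ μ^6e^(−6μ) · μ^7e^(−39.7μ) = μ^13e^(−45.7μ), i.e. Gamma(14, 45.7).
Mode = (a−1)/b = 13/45.7 ≈ 0.2845.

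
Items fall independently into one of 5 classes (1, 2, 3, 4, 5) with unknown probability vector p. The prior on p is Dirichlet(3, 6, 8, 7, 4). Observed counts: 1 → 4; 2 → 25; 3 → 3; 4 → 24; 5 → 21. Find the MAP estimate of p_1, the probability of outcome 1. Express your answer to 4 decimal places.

The posterior is Dirichlet(αᵢ + nᵢ) = Dirichlet(7, 31, 11, 31, 25).
For a Dirichlet(a₁,…,a_K) with all aᵢ > 1, the mode has j-th component (aⱼ − 1)/(Σaᵢ − K).
Here Σaᵢ = 105 and K = 5, so p_1 = (7 − 1)/(105 − 5) = 6/100 ≈ 0.0600.

MAP estimate: 0.0600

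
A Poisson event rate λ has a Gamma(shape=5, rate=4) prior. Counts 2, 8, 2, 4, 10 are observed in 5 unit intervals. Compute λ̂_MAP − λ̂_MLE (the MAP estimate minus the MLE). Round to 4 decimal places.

Σxᵢ = 26. Posterior is Gamma(31, 9); MAP = (31−1)/9 = 30/9 ≈ 3.33333.
MLE = x̄ = 26/5 ≈ 5.20000.
Difference = 30/9 − 26/5 = -28/15 ≈ -1.8667.

MAP − MLE = -1.8667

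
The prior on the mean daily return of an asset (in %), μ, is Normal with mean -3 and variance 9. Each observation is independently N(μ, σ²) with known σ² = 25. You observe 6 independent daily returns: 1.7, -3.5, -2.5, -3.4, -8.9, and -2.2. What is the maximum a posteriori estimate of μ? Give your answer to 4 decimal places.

n = 6; x̄ = (1.7 + (-3.5) + (-2.5) + (-3.4) + (-8.9) + (-2.2))/6 = -18.8/6 = -47/15 ≈ -3.1333.
For a Normal prior and Normal likelihood with known variance, the posterior is Normal; its mode equals its mean, the precision-weighted average.
Prior precision 1/σ₀² = 1/9; data precision n/σ² = 6/25 = 0.24.
μ̂ = ((1/9)·(-3) + 0.24·(-47/15)) / (1/9 + 0.24) = (-407/375)/(79/225) = -1221/395 ≈ -3.0911.

μ̂_MAP = -3.0911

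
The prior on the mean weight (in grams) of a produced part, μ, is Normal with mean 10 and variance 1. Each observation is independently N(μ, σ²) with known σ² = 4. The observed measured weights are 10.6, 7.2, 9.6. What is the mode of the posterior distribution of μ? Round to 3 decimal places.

n = 3; x̄ = (10.6 + 7.2 + 9.6)/3 = 27.4/3 = 137/15 ≈ 9.1333.
For a Normal prior and Normal likelihood with known variance, the posterior is Normal; its mode equals its mean, the precision-weighted average.
Prior precision 1/σ₀² = 1/1 = 1; data precision n/σ² = 3/4 = 0.75.
μ̂ = (1·10 + 0.75·(137/15)) / (1 + 0.75) = 16.85/1.75 = 337/35 ≈ 9.629.

μ̂_MAP = 9.629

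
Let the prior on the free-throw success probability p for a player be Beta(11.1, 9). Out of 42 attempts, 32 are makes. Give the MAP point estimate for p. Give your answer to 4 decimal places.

Prior: Beta(11.1, 9).
Data: 32 successes in 42 trials. The binomial likelihood contributes p^32(1−p)^10, so the posterior is Beta(11.1+32, 9+10) = Beta(43.1, 19).
For Beta(a, b) with a, b > 1 the mode is (a−1)/(a+b−2) = 42.1/60.1 ≈ 0.7005.

p̂_MAP = 0.7005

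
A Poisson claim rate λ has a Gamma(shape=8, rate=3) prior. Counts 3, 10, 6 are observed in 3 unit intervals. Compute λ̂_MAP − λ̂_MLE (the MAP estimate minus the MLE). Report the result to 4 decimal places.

Σxᵢ = 19. Posterior is Gamma(27, 6); MAP = (27−1)/6 = 26/6 ≈ 4.33333.
MLE = x̄ = 19/3 ≈ 6.33333.
Difference = 26/6 − 19/3 = -2 ≈ -2.0000.

MAP − MLE = -2.0000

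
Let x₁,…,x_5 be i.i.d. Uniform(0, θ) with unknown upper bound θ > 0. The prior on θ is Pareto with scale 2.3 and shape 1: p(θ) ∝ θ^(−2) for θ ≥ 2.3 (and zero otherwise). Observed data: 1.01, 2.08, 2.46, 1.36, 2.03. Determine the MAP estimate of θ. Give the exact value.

θ̂_MAP = 2.46

The Uniform(0, θ) likelihood is θ^(−n) for θ ≥ max(xᵢ), zero otherwise. Here max(xᵢ) = 2.46.
Posterior ∝ θ^(−2) · θ^(−5) = θ^(−7) on θ ≥ max(2.3, 2.46) = 2.46.
This density is strictly decreasing in θ, so the posterior mode lies at the lower boundary of the support.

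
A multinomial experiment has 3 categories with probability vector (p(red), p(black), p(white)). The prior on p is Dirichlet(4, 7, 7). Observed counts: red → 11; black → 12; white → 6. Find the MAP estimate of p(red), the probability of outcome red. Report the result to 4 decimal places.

MAP estimate of p(red) = 0.3182

The posterior is Dirichlet(αᵢ + nᵢ) = Dirichlet(15, 19, 13).
For a Dirichlet(a₁,…,a_K) with all aᵢ > 1, the mode has j-th component (aⱼ − 1)/(Σaᵢ − K).
Here Σaᵢ = 47 and K = 3, so p(red) = (15 − 1)/(47 − 3) = 14/44 ≈ 0.3182.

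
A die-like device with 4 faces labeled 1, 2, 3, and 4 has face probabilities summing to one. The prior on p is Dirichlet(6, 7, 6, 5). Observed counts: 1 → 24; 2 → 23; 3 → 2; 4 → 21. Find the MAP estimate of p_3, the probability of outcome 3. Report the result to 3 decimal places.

The posterior is Dirichlet(αᵢ + nᵢ) = Dirichlet(30, 30, 8, 26).
For a Dirichlet(a₁,…,a_K) with all aᵢ > 1, the mode has j-th component (aⱼ − 1)/(Σaᵢ − K).
Here Σaᵢ = 94 and K = 4, so p_3 = (8 − 1)/(94 − 4) = 7/90 ≈ 0.078.

MAP estimate: 0.078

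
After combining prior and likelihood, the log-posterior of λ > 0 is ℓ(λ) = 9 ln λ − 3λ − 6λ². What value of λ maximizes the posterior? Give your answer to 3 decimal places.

λ̂_MAP = 0.750

ℓ'(λ) = 9/λ − 3 − 12λ. Setting this to zero and multiplying by λ: 12λ² + 3λ − 9 = 0.
λ = (−3 + √(3² + 4·12·9)) / (2·12) = (−3 + √441) / 24 = (−3 + 21)/24 = 3/4.
ℓ''(λ) = −9/λ² − 12 < 0, confirming a maximum.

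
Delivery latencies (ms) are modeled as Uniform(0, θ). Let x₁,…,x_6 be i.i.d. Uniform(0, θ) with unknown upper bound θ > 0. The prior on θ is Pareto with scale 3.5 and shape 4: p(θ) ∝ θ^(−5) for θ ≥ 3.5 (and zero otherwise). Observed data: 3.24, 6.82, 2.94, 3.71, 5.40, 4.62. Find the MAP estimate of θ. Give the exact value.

θ̂_MAP = 6.82

The Uniform(0, θ) likelihood is θ^(−n) for θ ≥ max(xᵢ), zero otherwise. Here max(xᵢ) = 6.82.
Posterior ∝ θ^(−5) · θ^(−6) = θ^(−11) on θ ≥ max(3.5, 6.82) = 6.82.
This density is strictly decreasing in θ, so the posterior mode lies at the lower boundary of the support.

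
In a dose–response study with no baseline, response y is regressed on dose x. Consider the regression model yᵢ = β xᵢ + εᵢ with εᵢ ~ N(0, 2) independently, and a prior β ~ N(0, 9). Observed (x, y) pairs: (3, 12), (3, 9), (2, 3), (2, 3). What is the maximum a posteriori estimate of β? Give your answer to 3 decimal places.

β̂_MAP = 2.860

log p(β | y) = −Σ(yᵢ − βxᵢ)²/(2·2) − β²/(2·9) + const.
Setting the derivative to zero: Σxᵢ(yᵢ − βxᵢ)/2 − β/9 = 0, so β = Σxᵢyᵢ / (Σxᵢ² + σ²/τ²).
Σxᵢyᵢ = 3·12 + 3·9 + 2·3 + 2·3 = 75; Σxᵢ² = 26; σ²/τ² = 2/9.
β̂_MAP = 75 / (26 + 2/9) = 75/(236/9) = 675/236 ≈ 2.860.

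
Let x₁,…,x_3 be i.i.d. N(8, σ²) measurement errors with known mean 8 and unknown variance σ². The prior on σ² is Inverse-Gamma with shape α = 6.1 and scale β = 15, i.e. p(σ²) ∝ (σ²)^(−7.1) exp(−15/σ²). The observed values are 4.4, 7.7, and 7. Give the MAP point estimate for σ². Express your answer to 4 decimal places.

Sum of squared deviations about the known mean: SS = (4.4−8)² + (7.7−8)² + (7−8)² = 14.05.
The Normal likelihood contributes (σ²)^(−n/2) exp(−SS/(2σ²)), so the posterior is Inverse-Gamma(α + n/2, β + SS/2) = Inverse-Gamma(7.6, 22.025).
The mode of Inverse-Gamma(a, b) is b/(a+1) = 22.025/8.6 ≈ 2.5610.

σ̂²_MAP = 2.5610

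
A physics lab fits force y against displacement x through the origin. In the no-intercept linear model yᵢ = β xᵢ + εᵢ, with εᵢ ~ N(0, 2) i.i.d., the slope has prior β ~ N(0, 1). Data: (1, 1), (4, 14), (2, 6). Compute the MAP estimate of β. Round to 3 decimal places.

log p(β | y) = −Σ(yᵢ − βxᵢ)²/(2·2) − β²/(2·1) + const.
Setting the derivative to zero: Σxᵢ(yᵢ − βxᵢ)/2 − β/1 = 0, so β = Σxᵢyᵢ / (Σxᵢ² + σ²/τ²).
Σxᵢyᵢ = 1·1 + 4·14 + 2·6 = 69; Σxᵢ² = 21; σ²/τ² = 2.
β̂_MAP = 69 / (21 + 2) = 69/23 ≈ 3.000.

β̂_MAP = 3.000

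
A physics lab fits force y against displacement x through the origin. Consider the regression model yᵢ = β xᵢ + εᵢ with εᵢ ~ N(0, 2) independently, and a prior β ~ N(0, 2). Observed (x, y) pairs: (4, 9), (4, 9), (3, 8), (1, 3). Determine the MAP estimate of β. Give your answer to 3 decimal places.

β̂_MAP = 2.302

log p(β | y) = −Σ(yᵢ − βxᵢ)²/(2·2) − β²/(2·2) + const.
Setting the derivative to zero: Σxᵢ(yᵢ − βxᵢ)/2 − β/2 = 0, so β = Σxᵢyᵢ / (Σxᵢ² + σ²/τ²).
Σxᵢyᵢ = 4·9 + 4·9 + 3·8 + 1·3 = 99; Σxᵢ² = 42; σ²/τ² = 1.
β̂_MAP = 99 / (42 + 1) = 99/43 ≈ 2.302.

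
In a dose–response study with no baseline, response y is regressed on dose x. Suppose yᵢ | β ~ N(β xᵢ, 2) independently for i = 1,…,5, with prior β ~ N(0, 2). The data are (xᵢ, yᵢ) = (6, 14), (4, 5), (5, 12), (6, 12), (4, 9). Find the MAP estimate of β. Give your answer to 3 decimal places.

log p(β | y) = −Σ(yᵢ − βxᵢ)²/(2·2) − β²/(2·2) + const.
Setting the derivative to zero: Σxᵢ(yᵢ − βxᵢ)/2 − β/2 = 0, so β = Σxᵢyᵢ / (Σxᵢ² + σ²/τ²).
Σxᵢyᵢ = 6·14 + 4·5 + 5·12 + 6·12 + 4·9 = 272; Σxᵢ² = 129; σ²/τ² = 1.
β̂_MAP = 272 / (129 + 1) = 272/130 ≈ 2.092.

β̂_MAP = 2.092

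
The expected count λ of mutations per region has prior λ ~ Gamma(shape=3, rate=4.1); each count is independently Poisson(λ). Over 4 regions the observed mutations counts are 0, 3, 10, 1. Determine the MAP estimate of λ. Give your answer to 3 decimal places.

λ̂_MAP = 1.975

Σxᵢ = 0+3+10+1 = 14, with n = 4.
Posterior ∝ λ^2e^(−4.1λ) · λ^14e^(−4λ) = λ^16e^(−8.1λ), i.e. Gamma(shape=17, rate=8.1).
The mode of a Gamma(a, b) with a ≥ 1 (shape–rate) is (a−1)/b = 16/8.1 ≈ 1.975.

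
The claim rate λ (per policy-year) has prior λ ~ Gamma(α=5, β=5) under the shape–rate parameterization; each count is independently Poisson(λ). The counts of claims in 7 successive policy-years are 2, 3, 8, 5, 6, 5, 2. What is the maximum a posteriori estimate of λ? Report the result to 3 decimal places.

Σxᵢ = 2+3+8+5+6+5+2 = 31, with n = 7.
Posterior ∝ λ^4e^(−5λ) · λ^31e^(−7λ) = λ^35e^(−12λ), i.e. Gamma(shape=36, rate=12).
The mode of a Gamma(a, b) with a ≥ 1 (shape–rate) is (a−1)/b = 35/12 ≈ 2.917.

λ̂_MAP = 2.917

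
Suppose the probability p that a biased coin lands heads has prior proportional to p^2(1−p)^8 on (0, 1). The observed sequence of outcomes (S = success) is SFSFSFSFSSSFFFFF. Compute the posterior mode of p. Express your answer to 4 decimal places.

The prior density ∝ p^2(1−p)^8 is the kernel of Beta(3, 9).
Data: 7 successes in 16 trials (from the sequence). The binomial likelihood contributes p^7(1−p)^9, so the posterior is Beta(3+7, 9+9) = Beta(10, 18).
For Beta(a, b) with a, b > 1 the mode is (a−1)/(a+b−2) = 9/26 ≈ 0.3462.

p̂_MAP = 0.3462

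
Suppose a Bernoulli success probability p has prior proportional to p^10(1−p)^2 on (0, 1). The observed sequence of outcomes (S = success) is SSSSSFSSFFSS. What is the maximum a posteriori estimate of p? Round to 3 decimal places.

The prior density ∝ p^10(1−p)^2 is the kernel of Beta(11, 3).
Data: 9 successes in 12 trials (from the sequence). The binomial likelihood contributes p^9(1−p)^3, so the posterior is Beta(11+9, 3+3) = Beta(20, 6).
For Beta(a, b) with a, b > 1 the mode is (a−1)/(a+b−2) = 19/24 ≈ 0.792.

p̂_MAP = 0.792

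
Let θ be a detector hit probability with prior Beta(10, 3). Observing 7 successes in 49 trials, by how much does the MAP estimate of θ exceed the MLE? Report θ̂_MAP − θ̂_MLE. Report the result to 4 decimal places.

Posterior is Beta(17, 45); MAP = (17−1)/(62−2) = 16/60 ≈ 0.26667.
MLE ignores the prior: θ̂_MLE = k/n = 7/49 ≈ 0.14286.
Difference = 16/60 − 7/49 = 13/105 ≈ 0.1238.

MAP − MLE = 0.1238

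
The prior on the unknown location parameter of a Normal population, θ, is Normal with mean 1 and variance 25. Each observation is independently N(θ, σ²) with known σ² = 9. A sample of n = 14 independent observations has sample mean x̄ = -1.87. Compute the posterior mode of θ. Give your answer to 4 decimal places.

θ̂_MAP = -1.7981

n = 14, x̄ = -1.87.
For a Normal prior and Normal likelihood with known variance, the posterior is Normal; its mode equals its mean, the precision-weighted average.
Prior precision 1/σ₀² = 1/25 = 0.04; data precision n/σ² = 14/9.
θ̂ = (0.04·1 + (14/9)·(-1.87)) / (0.04 + 14/9) = (-1291/450)/(359/225) = -1291/718 ≈ -1.7981.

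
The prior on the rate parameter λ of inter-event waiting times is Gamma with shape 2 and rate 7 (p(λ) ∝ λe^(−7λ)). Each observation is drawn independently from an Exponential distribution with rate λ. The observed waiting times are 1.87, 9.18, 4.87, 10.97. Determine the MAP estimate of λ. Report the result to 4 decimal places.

The Exponential(rate=λ) likelihood is ∝ λ^n e^(−λΣtᵢ). Here n = 4 and Σtᵢ = 1.87 + 9.18 + 4.87 + 10.97 = 26.89.
Posterior ∝ λe^(−7λ) · λ^4e^(−26.89λ) = λ^5e^(−33.89λ), i.e. Gamma(6, 33.89).
Mode = (a−1)/b = 5/33.89 ≈ 0.1475.

λ̂_MAP = 0.1475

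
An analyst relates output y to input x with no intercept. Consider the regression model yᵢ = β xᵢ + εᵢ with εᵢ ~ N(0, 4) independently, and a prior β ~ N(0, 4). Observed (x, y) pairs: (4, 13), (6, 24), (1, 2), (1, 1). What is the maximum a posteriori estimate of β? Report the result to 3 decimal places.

log p(β | y) = −Σ(yᵢ − βxᵢ)²/(2·4) − β²/(2·4) + const.
Setting the derivative to zero: Σxᵢ(yᵢ − βxᵢ)/4 − β/4 = 0, so β = Σxᵢyᵢ / (Σxᵢ² + σ²/τ²).
Σxᵢyᵢ = 4·13 + 6·24 + 1·2 + 1·1 = 199; Σxᵢ² = 54; σ²/τ² = 1.
β̂_MAP = 199 / (54 + 1) = 199/55 ≈ 3.618.

β̂_MAP = 3.618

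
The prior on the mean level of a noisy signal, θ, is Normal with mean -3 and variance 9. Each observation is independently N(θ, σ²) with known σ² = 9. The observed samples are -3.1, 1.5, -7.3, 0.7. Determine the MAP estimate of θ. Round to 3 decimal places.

θ̂_MAP = -2.240

n = 4; x̄ = ((-3.1) + 1.5 + (-7.3) + 0.7)/4 = -8.2/4 = -2.05.
For a Normal prior and Normal likelihood with known variance, the posterior is Normal; its mode equals its mean, the precision-weighted average.
Prior precision 1/σ₀² = 1/9; data precision n/σ² = 4/9.
θ̂ = ((1/9)·(-3) + (4/9)·(-2.05)) / (1/9 + 4/9) = (-56/45)/(5/9) = -2.240.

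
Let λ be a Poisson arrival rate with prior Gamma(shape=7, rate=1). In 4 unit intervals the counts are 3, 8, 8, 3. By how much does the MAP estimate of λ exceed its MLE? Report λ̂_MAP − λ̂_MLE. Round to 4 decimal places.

MAP − MLE = 0.1000

Σxᵢ = 22. Posterior is Gamma(29, 5); MAP = (29−1)/5 = 28/5 ≈ 5.60000.
MLE = x̄ = 22/4 ≈ 5.50000.
Difference = 28/5 − 22/4 = 1/10 ≈ 0.1000.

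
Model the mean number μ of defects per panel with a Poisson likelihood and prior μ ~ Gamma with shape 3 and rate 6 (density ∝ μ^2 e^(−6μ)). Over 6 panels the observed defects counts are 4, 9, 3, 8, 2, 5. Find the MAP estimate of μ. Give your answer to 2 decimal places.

μ̂_MAP = 2.75

Σxᵢ = 4+9+3+8+2+5 = 31, with n = 6.
Posterior ∝ μ^2e^(−6μ) · μ^31e^(−6μ) = μ^33e^(−12μ), i.e. Gamma(shape=34, rate=12).
The mode of a Gamma(a, b) with a ≥ 1 (shape–rate) is (a−1)/b = 33/12 ≈ 2.75.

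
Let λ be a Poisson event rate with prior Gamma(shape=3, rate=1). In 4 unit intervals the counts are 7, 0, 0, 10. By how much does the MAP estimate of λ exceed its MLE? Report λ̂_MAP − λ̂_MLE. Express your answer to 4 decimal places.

Σxᵢ = 17. Posterior is Gamma(20, 5); MAP = (20−1)/5 = 19/5 ≈ 3.80000.
MLE = x̄ = 17/4 ≈ 4.25000.
Difference = 19/5 − 17/4 = -9/20 ≈ -0.4500.

MAP − MLE = -0.4500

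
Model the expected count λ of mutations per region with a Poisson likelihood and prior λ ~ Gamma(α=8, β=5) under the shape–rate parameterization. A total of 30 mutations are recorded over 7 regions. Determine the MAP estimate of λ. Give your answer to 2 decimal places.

λ̂_MAP = 3.08

Σxᵢ = 30, n = 7.
Posterior ∝ λ^7e^(−5λ) · λ^30e^(−7λ) = λ^37e^(−12λ), i.e. Gamma(shape=38, rate=12).
The mode of a Gamma(a, b) with a ≥ 1 (shape–rate) is (a−1)/b = 37/12 ≈ 3.08.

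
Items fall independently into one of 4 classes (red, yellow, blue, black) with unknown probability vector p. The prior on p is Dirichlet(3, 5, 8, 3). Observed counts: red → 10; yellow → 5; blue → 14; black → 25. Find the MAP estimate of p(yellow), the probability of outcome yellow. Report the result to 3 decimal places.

MAP estimate of p(yellow) = 0.130

The posterior is Dirichlet(αᵢ + nᵢ) = Dirichlet(13, 10, 22, 28).
For a Dirichlet(a₁,…,a_K) with all aᵢ > 1, the mode has j-th component (aⱼ − 1)/(Σaᵢ − K).
Here Σaᵢ = 73 and K = 4, so p(yellow) = (10 − 1)/(73 − 4) = 9/69 ≈ 0.130.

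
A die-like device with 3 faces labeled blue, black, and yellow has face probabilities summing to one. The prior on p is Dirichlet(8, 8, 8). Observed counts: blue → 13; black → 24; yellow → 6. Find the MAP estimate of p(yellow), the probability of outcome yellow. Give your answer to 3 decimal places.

MAP estimate of p(yellow) = 0.203

The posterior is Dirichlet(αᵢ + nᵢ) = Dirichlet(21, 32, 14).
For a Dirichlet(a₁,…,a_K) with all aᵢ > 1, the mode has j-th component (aⱼ − 1)/(Σaᵢ − K).
Here Σaᵢ = 67 and K = 3, so p(yellow) = (14 − 1)/(67 − 3) = 13/64 ≈ 0.203.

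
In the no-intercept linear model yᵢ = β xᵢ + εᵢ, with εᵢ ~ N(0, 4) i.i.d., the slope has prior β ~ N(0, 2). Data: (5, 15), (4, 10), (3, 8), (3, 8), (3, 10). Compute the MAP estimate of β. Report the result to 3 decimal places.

β̂_MAP = 2.757

log p(β | y) = −Σ(yᵢ − βxᵢ)²/(2·4) − β²/(2·2) + const.
Setting the derivative to zero: Σxᵢ(yᵢ − βxᵢ)/4 − β/2 = 0, so β = Σxᵢyᵢ / (Σxᵢ² + σ²/τ²).
Σxᵢyᵢ = 5·15 + 4·10 + 3·8 + 3·8 + 3·10 = 193; Σxᵢ² = 68; σ²/τ² = 2.
β̂_MAP = 193 / (68 + 2) = 193/70 ≈ 2.757.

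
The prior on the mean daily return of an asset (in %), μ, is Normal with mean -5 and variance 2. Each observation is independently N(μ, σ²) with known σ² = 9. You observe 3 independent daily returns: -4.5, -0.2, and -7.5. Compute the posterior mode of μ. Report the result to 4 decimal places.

μ̂_MAP = -4.6267

n = 3; x̄ = ((-4.5) + (-0.2) + (-7.5))/3 = -12.2/3 = -61/15 ≈ -4.0667.
For a Normal prior and Normal likelihood with known variance, the posterior is Normal; its mode equals its mean, the precision-weighted average.
Prior precision 1/σ₀² = 1/2 = 0.5; data precision n/σ² = 3/9 = 1/3.
μ̂ = (0.5·(-5) + (1/3)·(-61/15)) / (0.5 + 1/3) = (-347/90)/(5/6) = -347/75 ≈ -4.6267.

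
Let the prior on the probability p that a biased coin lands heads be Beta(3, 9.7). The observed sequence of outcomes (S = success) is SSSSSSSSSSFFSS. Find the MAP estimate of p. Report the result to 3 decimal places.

p̂_MAP = 0.567

Prior: Beta(3, 9.7).
Data: 12 successes in 14 trials (from the sequence). The binomial likelihood contributes p^12(1−p)^2, so the posterior is Beta(3+12, 9.7+2) = Beta(15, 11.7).
For Beta(a, b) with a, b > 1 the mode is (a−1)/(a+b−2) = 14/24.7 ≈ 0.567.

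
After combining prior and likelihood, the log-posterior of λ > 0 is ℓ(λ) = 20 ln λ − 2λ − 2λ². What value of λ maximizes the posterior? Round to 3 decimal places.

ℓ'(λ) = 20/λ − 2 − 4λ. Setting this to zero and multiplying by λ: 4λ² + 2λ − 20 = 0.
λ = (−2 + √(2² + 4·4·20)) / (2·4) = (−2 + √324) / 8 = (−2 + 18)/8 = 2.
ℓ''(λ) = −20/λ² − 4 < 0, confirming a maximum.

λ̂_MAP = 2.000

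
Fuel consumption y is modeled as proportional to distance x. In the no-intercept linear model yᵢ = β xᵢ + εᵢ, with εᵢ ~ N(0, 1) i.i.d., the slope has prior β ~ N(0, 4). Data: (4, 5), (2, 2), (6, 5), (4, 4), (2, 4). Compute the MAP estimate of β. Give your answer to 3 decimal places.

log p(β | y) = −Σ(yᵢ − βxᵢ)²/(2·1) − β²/(2·4) + const.
Setting the derivative to zero: Σxᵢ(yᵢ − βxᵢ)/1 − β/4 = 0, so β = Σxᵢyᵢ / (Σxᵢ² + σ²/τ²).
Σxᵢyᵢ = 4·5 + 2·2 + 6·5 + 4·4 + 2·4 = 78; Σxᵢ² = 76; σ²/τ² = 0.25.
β̂_MAP = 78 / (76 + 0.25) = 78/76.25 ≈ 1.023.

β̂_MAP = 1.023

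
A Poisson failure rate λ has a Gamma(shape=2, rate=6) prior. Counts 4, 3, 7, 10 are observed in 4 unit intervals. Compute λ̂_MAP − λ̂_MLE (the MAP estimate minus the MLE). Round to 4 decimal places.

Σxᵢ = 24. Posterior is Gamma(26, 10); MAP = (26−1)/10 = 25/10 ≈ 2.50000.
MLE = x̄ = 24/4 ≈ 6.00000.
Difference = 25/10 − 24/4 = -7/2 ≈ -3.5000.

MAP − MLE = -3.5000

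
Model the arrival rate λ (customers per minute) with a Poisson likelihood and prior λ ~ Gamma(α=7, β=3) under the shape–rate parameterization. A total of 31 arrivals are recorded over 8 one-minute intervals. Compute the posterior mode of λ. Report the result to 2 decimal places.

λ̂_MAP = 3.36

Σxᵢ = 31, n = 8.
Posterior ∝ λ^6e^(−3λ) · λ^31e^(−8λ) = λ^37e^(−11λ), i.e. Gamma(shape=38, rate=11).
The mode of a Gamma(a, b) with a ≥ 1 (shape–rate) is (a−1)/b = 37/11 ≈ 3.36.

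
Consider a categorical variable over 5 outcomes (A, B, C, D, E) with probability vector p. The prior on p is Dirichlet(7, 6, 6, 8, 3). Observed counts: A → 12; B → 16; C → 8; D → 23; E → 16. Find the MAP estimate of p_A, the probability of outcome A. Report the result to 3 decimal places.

The posterior is Dirichlet(αᵢ + nᵢ) = Dirichlet(19, 22, 14, 31, 19).
For a Dirichlet(a₁,…,a_K) with all aᵢ > 1, the mode has j-th component (aⱼ − 1)/(Σaᵢ − K).
Here Σaᵢ = 105 and K = 5, so p_A = (19 − 1)/(105 − 5) = 18/100 ≈ 0.180.

MAP estimate of p_A = 0.180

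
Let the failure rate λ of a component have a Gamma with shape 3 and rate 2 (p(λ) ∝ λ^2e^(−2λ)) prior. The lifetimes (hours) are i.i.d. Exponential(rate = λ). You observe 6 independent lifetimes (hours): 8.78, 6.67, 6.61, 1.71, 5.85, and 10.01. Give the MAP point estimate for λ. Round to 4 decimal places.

The Exponential(rate=λ) likelihood is ∝ λ^n e^(−λΣtᵢ). Here n = 6 and Σtᵢ = 8.78 + 6.67 + 6.61 + 1.71 + 5.85 + 10.01 = 39.63.
Posterior ∝ λ^2e^(−2λ) · λ^6e^(−39.63λ) = λ^8e^(−41.63λ), i.e. Gamma(9, 41.63).
Mode = (a−1)/b = 8/41.63 ≈ 0.1922.

λ̂_MAP = 0.1922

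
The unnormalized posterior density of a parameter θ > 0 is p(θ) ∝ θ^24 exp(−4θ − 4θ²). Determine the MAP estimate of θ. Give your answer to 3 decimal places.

ℓ'(θ) = 24/θ − 4 − 8θ. Setting this to zero and multiplying by θ: 8θ² + 4θ − 24 = 0.
θ = (−4 + √(4² + 4·8·24)) / (2·8) = (−4 + √784) / 16 = (−4 + 28)/16 = 3/2.
ℓ''(θ) = −24/θ² − 8 < 0, confirming a maximum.

θ̂_MAP = 1.500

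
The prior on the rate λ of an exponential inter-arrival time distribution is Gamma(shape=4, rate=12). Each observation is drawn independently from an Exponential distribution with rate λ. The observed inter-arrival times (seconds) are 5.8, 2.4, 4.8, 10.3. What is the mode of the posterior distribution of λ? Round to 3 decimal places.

The Exponential(rate=λ) likelihood is ∝ λ^n e^(−λΣtᵢ). Here n = 4 and Σtᵢ = 5.8 + 2.4 + 4.8 + 10.3 = 23.3.
Posterior ∝ λ^3e^(−12λ) · λ^4e^(−23.3λ) = λ^7e^(−35.3λ), i.e. Gamma(8, 35.3).
Mode = (a−1)/b = 7/35.3 ≈ 0.198.

λ̂_MAP = 0.198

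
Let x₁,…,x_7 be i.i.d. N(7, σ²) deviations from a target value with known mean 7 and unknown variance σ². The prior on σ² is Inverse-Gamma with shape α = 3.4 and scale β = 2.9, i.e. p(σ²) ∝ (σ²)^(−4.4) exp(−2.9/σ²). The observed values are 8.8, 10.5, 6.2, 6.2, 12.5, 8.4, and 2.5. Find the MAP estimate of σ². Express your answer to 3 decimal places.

σ̂²_MAP = 4.749

Sum of squared deviations about the known mean: SS = (8.8−7)² + (10.5−7)² + (6.2−7)² + (6.2−7)² + (12.5−7)² + (8.4−7)² + (2.5−7)² = 69.23.
The Normal likelihood contributes (σ²)^(−n/2) exp(−SS/(2σ²)), so the posterior is Inverse-Gamma(α + n/2, β + SS/2) = Inverse-Gamma(6.9, 37.515).
The mode of Inverse-Gamma(a, b) is b/(a+1) = 37.515/7.9 ≈ 4.749.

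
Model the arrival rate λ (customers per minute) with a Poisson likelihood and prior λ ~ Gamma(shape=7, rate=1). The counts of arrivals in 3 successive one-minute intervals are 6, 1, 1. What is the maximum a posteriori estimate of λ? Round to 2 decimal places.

Σxᵢ = 6+1+1 = 8, with n = 3.
Posterior ∝ λ^6e^(−1λ) · λ^8e^(−3λ) = λ^14e^(−4λ), i.e. Gamma(shape=15, rate=4).
The mode of a Gamma(a, b) with a ≥ 1 (shape–rate) is (a−1)/b = 14/4 ≈ 3.50.

λ̂_MAP = 3.50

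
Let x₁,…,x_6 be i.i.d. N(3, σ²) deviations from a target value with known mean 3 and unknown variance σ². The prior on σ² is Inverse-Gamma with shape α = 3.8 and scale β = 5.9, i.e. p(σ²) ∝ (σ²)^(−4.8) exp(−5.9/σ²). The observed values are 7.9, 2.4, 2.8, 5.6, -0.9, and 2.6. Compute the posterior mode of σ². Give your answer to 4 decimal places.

Sum of squared deviations about the known mean: SS = (7.9−3)² + (2.4−3)² + (2.8−3)² + (5.6−3)² + (-0.9−3)² + (2.6−3)² = 46.54.
The Normal likelihood contributes (σ²)^(−n/2) exp(−SS/(2σ²)), so the posterior is Inverse-Gamma(α + n/2, β + SS/2) = Inverse-Gamma(6.8, 29.17).
The mode of Inverse-Gamma(a, b) is b/(a+1) = 29.17/7.8 ≈ 3.7397.

σ̂²_MAP = 3.7397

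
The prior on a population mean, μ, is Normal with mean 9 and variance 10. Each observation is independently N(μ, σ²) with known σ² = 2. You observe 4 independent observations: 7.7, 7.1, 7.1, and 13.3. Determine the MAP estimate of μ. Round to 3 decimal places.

n = 4; x̄ = (7.7 + 7.1 + 7.1 + 13.3)/4 = 35.2/4 = 8.8.
For a Normal prior and Normal likelihood with known variance, the posterior is Normal; its mode equals its mean, the precision-weighted average.
Prior precision 1/σ₀² = 1/10 = 0.1; data precision n/σ² = 4/2 = 2.
μ̂ = (0.1·9 + 2·8.8) / (0.1 + 2) = 18.5/2.1 = 185/21 ≈ 8.810.

μ̂_MAP = 8.810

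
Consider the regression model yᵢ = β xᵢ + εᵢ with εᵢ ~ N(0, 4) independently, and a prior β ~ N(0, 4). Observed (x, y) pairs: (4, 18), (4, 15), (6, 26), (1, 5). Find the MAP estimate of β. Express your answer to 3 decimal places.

β̂_MAP = 4.186

log p(β | y) = −Σ(yᵢ − βxᵢ)²/(2·4) − β²/(2·4) + const.
Setting the derivative to zero: Σxᵢ(yᵢ − βxᵢ)/4 − β/4 = 0, so β = Σxᵢyᵢ / (Σxᵢ² + σ²/τ²).
Σxᵢyᵢ = 4·18 + 4·15 + 6·26 + 1·5 = 293; Σxᵢ² = 69; σ²/τ² = 1.
β̂_MAP = 293 / (69 + 1) = 293/70 ≈ 4.186.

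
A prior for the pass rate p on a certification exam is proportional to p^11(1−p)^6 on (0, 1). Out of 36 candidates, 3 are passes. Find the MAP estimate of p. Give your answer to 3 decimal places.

The prior density ∝ p^11(1−p)^6 is the kernel of Beta(12, 7).
Data: 3 successes in 36 trials. The binomial likelihood contributes p^3(1−p)^33, so the posterior is Beta(12+3, 7+33) = Beta(15, 40).
For Beta(a, b) with a, b > 1 the mode is (a−1)/(a+b−2) = 14/53 ≈ 0.264.

p̂_MAP = 0.264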